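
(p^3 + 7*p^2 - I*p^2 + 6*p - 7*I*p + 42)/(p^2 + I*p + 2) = (p^2 + p*(7 - 3*I) - 21*I)/(p - I)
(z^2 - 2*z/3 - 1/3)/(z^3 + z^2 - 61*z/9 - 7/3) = 3*(z - 1)/(3*z^2 + 2*z - 21)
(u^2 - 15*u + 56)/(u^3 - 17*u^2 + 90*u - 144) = (u - 7)/(u^2 - 9*u + 18)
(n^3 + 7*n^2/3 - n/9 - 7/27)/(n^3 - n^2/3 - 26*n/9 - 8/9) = (9*n^2 + 18*n - 7)/(3*(3*n^2 - 2*n - 8))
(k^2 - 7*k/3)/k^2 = (k - 7/3)/k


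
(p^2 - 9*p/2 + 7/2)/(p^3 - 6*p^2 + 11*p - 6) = (p - 7/2)/(p^2 - 5*p + 6)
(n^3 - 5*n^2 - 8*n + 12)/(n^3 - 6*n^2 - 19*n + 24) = (n^2 - 4*n - 12)/(n^2 - 5*n - 24)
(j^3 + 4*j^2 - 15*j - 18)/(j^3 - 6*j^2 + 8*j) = (j^3 + 4*j^2 - 15*j - 18)/(j*(j^2 - 6*j + 8))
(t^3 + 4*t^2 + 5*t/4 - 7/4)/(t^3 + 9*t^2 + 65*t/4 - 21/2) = (t + 1)/(t + 6)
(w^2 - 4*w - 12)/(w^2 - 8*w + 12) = (w + 2)/(w - 2)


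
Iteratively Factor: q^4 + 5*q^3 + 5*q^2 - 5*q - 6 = (q - 1)*(q^3 + 6*q^2 + 11*q + 6) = (q - 1)*(q + 3)*(q^2 + 3*q + 2) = (q - 1)*(q + 1)*(q + 3)*(q + 2)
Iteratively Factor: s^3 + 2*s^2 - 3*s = (s - 1)*(s^2 + 3*s) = (s - 1)*(s + 3)*(s)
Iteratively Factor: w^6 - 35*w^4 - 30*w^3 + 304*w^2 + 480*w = (w - 5)*(w^5 + 5*w^4 - 10*w^3 - 80*w^2 - 96*w) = (w - 5)*(w + 4)*(w^4 + w^3 - 14*w^2 - 24*w) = w*(w - 5)*(w + 4)*(w^3 + w^2 - 14*w - 24) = w*(w - 5)*(w + 2)*(w + 4)*(w^2 - w - 12) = w*(w - 5)*(w + 2)*(w + 3)*(w + 4)*(w - 4)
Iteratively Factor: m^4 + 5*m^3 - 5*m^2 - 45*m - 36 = (m + 3)*(m^3 + 2*m^2 - 11*m - 12) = (m + 3)*(m + 4)*(m^2 - 2*m - 3) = (m - 3)*(m + 3)*(m + 4)*(m + 1)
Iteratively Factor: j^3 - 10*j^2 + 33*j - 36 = (j - 4)*(j^2 - 6*j + 9) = (j - 4)*(j - 3)*(j - 3)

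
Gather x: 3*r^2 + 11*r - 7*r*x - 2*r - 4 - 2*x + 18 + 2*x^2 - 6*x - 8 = 3*r^2 + 9*r + 2*x^2 + x*(-7*r - 8) + 6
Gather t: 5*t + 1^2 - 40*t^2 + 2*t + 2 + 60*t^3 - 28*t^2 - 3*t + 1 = 60*t^3 - 68*t^2 + 4*t + 4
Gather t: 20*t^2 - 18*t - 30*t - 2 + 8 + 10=20*t^2 - 48*t + 16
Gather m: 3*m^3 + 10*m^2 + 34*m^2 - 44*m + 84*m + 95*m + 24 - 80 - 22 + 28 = 3*m^3 + 44*m^2 + 135*m - 50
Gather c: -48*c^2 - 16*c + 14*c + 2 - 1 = -48*c^2 - 2*c + 1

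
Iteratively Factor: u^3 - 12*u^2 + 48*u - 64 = (u - 4)*(u^2 - 8*u + 16) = (u - 4)^2*(u - 4)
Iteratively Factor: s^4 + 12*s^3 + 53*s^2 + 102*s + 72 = (s + 4)*(s^3 + 8*s^2 + 21*s + 18) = (s + 3)*(s + 4)*(s^2 + 5*s + 6) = (s + 3)^2*(s + 4)*(s + 2)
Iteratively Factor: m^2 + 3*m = (m)*(m + 3)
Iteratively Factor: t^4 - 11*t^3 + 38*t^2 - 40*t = (t - 2)*(t^3 - 9*t^2 + 20*t) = (t - 4)*(t - 2)*(t^2 - 5*t) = (t - 5)*(t - 4)*(t - 2)*(t)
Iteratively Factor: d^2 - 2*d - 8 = (d - 4)*(d + 2)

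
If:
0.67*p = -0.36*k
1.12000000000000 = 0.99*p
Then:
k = -2.11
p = 1.13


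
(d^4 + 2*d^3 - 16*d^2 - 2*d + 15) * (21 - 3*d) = -3*d^5 + 15*d^4 + 90*d^3 - 330*d^2 - 87*d + 315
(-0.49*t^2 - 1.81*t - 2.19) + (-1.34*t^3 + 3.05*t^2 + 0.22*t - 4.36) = -1.34*t^3 + 2.56*t^2 - 1.59*t - 6.55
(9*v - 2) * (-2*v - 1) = -18*v^2 - 5*v + 2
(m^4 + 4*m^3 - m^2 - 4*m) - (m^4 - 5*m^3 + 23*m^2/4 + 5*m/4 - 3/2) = 9*m^3 - 27*m^2/4 - 21*m/4 + 3/2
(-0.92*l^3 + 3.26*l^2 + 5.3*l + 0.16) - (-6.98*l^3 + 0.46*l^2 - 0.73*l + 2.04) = 6.06*l^3 + 2.8*l^2 + 6.03*l - 1.88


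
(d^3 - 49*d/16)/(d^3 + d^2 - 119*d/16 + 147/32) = 2*d*(4*d + 7)/(8*d^2 + 22*d - 21)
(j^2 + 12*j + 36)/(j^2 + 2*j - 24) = (j + 6)/(j - 4)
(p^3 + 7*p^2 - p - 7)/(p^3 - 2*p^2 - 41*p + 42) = (p^2 + 8*p + 7)/(p^2 - p - 42)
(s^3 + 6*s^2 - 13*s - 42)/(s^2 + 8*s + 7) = (s^2 - s - 6)/(s + 1)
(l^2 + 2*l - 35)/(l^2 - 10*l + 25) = (l + 7)/(l - 5)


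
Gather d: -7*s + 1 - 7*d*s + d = d*(1 - 7*s) - 7*s + 1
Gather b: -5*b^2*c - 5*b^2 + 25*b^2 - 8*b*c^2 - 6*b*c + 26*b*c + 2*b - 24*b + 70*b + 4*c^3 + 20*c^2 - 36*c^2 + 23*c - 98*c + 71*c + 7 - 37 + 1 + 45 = b^2*(20 - 5*c) + b*(-8*c^2 + 20*c + 48) + 4*c^3 - 16*c^2 - 4*c + 16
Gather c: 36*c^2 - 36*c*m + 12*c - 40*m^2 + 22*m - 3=36*c^2 + c*(12 - 36*m) - 40*m^2 + 22*m - 3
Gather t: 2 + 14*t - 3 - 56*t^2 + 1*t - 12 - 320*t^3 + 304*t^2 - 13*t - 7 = -320*t^3 + 248*t^2 + 2*t - 20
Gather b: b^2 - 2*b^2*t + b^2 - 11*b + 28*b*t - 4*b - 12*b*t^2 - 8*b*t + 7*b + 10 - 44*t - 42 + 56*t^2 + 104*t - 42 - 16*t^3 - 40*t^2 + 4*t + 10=b^2*(2 - 2*t) + b*(-12*t^2 + 20*t - 8) - 16*t^3 + 16*t^2 + 64*t - 64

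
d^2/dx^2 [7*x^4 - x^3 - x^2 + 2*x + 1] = 84*x^2 - 6*x - 2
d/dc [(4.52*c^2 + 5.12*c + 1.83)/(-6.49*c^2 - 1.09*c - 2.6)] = (28.302*c^2 + 0.249400000000005*c - 11.3173)/(42.1201*c^4 + 14.1482*c^3 + 34.9361*c^2 + 5.668*c + 6.76)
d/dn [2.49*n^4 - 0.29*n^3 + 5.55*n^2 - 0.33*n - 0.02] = 9.96*n^3 - 0.87*n^2 + 11.1*n - 0.33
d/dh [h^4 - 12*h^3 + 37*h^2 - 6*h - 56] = 4*h^3 - 36*h^2 + 74*h - 6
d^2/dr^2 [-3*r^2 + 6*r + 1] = -6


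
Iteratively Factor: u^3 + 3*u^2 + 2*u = (u + 2)*(u^2 + u) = u*(u + 2)*(u + 1)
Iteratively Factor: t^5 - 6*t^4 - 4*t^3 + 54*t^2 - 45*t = (t - 5)*(t^4 - t^3 - 9*t^2 + 9*t) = (t - 5)*(t + 3)*(t^3 - 4*t^2 + 3*t) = t*(t - 5)*(t + 3)*(t^2 - 4*t + 3) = t*(t - 5)*(t - 1)*(t + 3)*(t - 3)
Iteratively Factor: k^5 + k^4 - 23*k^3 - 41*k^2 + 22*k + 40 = (k - 1)*(k^4 + 2*k^3 - 21*k^2 - 62*k - 40) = (k - 1)*(k + 2)*(k^3 - 21*k - 20) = (k - 5)*(k - 1)*(k + 2)*(k^2 + 5*k + 4) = (k - 5)*(k - 1)*(k + 2)*(k + 4)*(k + 1)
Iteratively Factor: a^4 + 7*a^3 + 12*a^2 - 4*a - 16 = (a + 4)*(a^3 + 3*a^2 - 4) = (a - 1)*(a + 4)*(a^2 + 4*a + 4) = (a - 1)*(a + 2)*(a + 4)*(a + 2)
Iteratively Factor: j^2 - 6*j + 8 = (j - 4)*(j - 2)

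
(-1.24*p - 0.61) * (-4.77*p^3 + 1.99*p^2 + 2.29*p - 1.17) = 5.9148*p^4 + 0.442099999999999*p^3 - 4.0535*p^2 + 0.0538999999999998*p + 0.7137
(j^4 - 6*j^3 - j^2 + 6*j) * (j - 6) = j^5 - 12*j^4 + 35*j^3 + 12*j^2 - 36*j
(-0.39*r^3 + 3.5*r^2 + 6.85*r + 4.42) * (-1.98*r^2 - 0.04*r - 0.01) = 0.7722*r^5 - 6.9144*r^4 - 13.6991*r^3 - 9.0606*r^2 - 0.2453*r - 0.0442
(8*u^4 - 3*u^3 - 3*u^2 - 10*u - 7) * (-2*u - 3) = -16*u^5 - 18*u^4 + 15*u^3 + 29*u^2 + 44*u + 21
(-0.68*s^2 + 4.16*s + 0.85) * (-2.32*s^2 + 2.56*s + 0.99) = 1.5776*s^4 - 11.392*s^3 + 8.0044*s^2 + 6.2944*s + 0.8415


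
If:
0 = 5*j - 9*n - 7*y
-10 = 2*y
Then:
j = 9*n/5 - 7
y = -5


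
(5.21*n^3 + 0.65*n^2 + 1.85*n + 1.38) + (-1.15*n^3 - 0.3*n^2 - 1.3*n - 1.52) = 4.06*n^3 + 0.35*n^2 + 0.55*n - 0.14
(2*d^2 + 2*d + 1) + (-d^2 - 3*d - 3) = d^2 - d - 2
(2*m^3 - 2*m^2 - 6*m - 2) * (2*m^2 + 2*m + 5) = 4*m^5 - 6*m^3 - 26*m^2 - 34*m - 10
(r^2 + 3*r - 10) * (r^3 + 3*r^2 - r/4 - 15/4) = r^5 + 6*r^4 - 5*r^3/4 - 69*r^2/2 - 35*r/4 + 75/2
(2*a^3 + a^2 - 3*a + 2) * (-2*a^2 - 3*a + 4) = -4*a^5 - 8*a^4 + 11*a^3 + 9*a^2 - 18*a + 8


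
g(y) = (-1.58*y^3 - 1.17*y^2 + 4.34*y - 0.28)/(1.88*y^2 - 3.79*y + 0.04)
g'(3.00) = 1.58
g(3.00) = -7.24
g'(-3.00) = -0.75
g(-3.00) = 0.66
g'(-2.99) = -0.75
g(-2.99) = 0.66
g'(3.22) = 0.78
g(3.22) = -6.98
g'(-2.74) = -0.74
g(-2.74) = 0.47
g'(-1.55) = -0.68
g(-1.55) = -0.38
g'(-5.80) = -0.80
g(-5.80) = 2.86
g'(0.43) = -0.23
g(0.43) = -1.00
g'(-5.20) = -0.80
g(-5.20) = 2.38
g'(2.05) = 1205.96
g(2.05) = -57.90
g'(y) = (3.79 - 3.76*y)*(-1.58*y^3 - 1.17*y^2 + 4.34*y - 0.28)/(1.88*y^2 - 3.79*y + 0.04)^2 + (-4.74*y^2 - 2.34*y + 4.34)/(1.88*y^2 - 3.79*y + 0.04) = (-2.9704*y^4 + 11.9764*y^3 - 3.9145*y^2 + 0.959200000000003*y - 0.8876)/(3.5344*y^4 - 14.2504*y^3 + 14.5145*y^2 - 0.3032*y + 0.0016)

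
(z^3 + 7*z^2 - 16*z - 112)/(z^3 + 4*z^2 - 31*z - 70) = (z^2 - 16)/(z^2 - 3*z - 10)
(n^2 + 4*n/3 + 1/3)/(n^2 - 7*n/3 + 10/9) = 3*(3*n^2 + 4*n + 1)/(9*n^2 - 21*n + 10)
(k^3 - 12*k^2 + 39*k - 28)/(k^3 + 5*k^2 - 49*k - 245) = (k^2 - 5*k + 4)/(k^2 + 12*k + 35)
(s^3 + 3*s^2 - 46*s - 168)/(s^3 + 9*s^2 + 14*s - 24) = (s - 7)/(s - 1)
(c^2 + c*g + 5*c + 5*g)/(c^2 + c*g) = (c + 5)/c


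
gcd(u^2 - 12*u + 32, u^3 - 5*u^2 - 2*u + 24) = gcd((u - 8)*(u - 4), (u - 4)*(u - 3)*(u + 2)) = u - 4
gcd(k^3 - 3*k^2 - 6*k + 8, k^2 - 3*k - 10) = k + 2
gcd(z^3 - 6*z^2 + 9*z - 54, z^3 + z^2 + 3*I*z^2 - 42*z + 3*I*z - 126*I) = z^2 + z*(-6 + 3*I) - 18*I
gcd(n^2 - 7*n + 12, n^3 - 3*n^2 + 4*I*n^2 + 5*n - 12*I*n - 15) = n - 3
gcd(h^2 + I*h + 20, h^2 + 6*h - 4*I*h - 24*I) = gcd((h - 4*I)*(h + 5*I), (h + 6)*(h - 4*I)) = h - 4*I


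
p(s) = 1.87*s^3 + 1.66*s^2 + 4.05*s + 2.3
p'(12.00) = 851.73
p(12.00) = 3521.30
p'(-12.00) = 772.05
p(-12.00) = -3038.62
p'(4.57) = 136.39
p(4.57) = 233.96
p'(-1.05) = 6.75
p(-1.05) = -2.29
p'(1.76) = 27.27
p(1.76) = 24.76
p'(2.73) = 54.92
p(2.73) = 63.78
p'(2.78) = 56.64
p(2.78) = 66.57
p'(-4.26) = 91.71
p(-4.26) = -129.40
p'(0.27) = 5.36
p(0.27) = 3.55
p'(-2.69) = 35.71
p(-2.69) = -32.98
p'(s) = 5.61*s^2 + 3.32*s + 4.05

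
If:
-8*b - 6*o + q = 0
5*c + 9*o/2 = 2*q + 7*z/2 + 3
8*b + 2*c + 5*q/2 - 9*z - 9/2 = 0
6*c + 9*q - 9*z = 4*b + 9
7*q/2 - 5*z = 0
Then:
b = 3609/8168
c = 6303/4084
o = -1013/2042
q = 570/1021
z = 399/1021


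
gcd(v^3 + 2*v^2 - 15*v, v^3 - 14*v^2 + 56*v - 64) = 1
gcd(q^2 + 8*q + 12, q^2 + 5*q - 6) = q + 6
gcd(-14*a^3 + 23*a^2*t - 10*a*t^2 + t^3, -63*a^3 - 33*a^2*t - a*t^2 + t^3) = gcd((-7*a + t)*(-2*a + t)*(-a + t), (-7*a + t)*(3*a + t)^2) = -7*a + t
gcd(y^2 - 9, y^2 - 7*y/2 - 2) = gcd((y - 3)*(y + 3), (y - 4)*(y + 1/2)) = 1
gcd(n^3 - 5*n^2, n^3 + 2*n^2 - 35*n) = n^2 - 5*n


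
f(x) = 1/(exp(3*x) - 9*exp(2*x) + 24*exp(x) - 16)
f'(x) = (-3*exp(3*x) + 18*exp(2*x) - 24*exp(x))/(exp(3*x) - 9*exp(2*x) + 24*exp(x) - 16)^2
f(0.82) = 0.26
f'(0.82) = 0.22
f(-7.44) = -0.06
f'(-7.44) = -0.00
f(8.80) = 0.00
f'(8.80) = -0.00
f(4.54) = 0.00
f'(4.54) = -0.00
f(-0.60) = -0.19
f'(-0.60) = -0.29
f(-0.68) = -0.17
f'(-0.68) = -0.22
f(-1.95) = -0.08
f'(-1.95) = -0.02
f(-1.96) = -0.08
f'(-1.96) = -0.02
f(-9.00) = -0.06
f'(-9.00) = 0.00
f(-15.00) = -0.06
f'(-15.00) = 0.00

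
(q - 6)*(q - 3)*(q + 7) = q^3 - 2*q^2 - 45*q + 126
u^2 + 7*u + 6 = (u + 1)*(u + 6)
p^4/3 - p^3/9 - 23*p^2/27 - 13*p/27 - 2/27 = (p/3 + 1/3)*(p - 2)*(p + 1/3)^2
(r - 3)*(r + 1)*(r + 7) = r^3 + 5*r^2 - 17*r - 21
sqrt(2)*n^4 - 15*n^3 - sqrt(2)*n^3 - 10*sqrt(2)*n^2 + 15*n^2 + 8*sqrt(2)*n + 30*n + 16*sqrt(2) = (n - 2)*(n - 8*sqrt(2))*(n + sqrt(2)/2)*(sqrt(2)*n + sqrt(2))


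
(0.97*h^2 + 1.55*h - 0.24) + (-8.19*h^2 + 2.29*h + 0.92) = -7.22*h^2 + 3.84*h + 0.68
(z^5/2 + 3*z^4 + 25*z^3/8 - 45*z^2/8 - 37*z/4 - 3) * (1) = z^5/2 + 3*z^4 + 25*z^3/8 - 45*z^2/8 - 37*z/4 - 3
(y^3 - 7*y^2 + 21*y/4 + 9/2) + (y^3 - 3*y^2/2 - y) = 2*y^3 - 17*y^2/2 + 17*y/4 + 9/2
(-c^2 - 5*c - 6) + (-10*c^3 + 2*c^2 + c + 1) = -10*c^3 + c^2 - 4*c - 5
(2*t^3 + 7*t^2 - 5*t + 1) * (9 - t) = -2*t^4 + 11*t^3 + 68*t^2 - 46*t + 9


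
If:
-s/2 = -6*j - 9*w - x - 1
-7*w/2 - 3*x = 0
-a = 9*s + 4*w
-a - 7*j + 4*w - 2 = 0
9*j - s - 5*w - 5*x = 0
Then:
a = -2694/901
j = 52/901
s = 358/901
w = -132/901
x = 154/901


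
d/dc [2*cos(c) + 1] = -2*sin(c)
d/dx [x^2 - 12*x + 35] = 2*x - 12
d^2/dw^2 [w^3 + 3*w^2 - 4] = 6*w + 6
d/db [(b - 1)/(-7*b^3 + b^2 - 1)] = (-7*b^3 + b^2 + b*(b - 1)*(21*b - 2) - 1)/(7*b^3 - b^2 + 1)^2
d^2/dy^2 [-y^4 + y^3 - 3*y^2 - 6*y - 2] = -12*y^2 + 6*y - 6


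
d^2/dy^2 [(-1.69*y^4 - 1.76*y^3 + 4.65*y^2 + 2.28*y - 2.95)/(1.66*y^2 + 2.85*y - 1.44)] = (-9.31392800000001*y^6 - 47.9723400000001*y^5 - 58.1234940000001*y^4 + 42.533988*y^3 + 19.203672*y^2 - 72.935244*y - 24.02739)/(4.574296*y^6 + 23.56038*y^5 + 28.545858*y^4 - 17.726715*y^3 - 24.762672*y^2 + 17.72928*y - 2.985984)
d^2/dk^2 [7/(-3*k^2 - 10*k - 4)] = 14*(9*k^2 + 30*k - 4*(3*k + 5)^2 + 12)/(3*k^2 + 10*k + 4)^3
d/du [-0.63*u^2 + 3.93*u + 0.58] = 3.93 - 1.26*u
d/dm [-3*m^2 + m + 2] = 1 - 6*m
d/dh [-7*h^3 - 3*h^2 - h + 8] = -21*h^2 - 6*h - 1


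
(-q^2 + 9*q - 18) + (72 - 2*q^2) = -3*q^2 + 9*q + 54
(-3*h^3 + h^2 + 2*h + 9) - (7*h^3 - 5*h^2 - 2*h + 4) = -10*h^3 + 6*h^2 + 4*h + 5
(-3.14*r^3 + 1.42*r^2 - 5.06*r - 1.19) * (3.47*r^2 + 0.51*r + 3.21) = -10.8958*r^5 + 3.326*r^4 - 26.9134*r^3 - 2.1517*r^2 - 16.8495*r - 3.8199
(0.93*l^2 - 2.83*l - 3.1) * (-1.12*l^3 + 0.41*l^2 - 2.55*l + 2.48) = -1.0416*l^5 + 3.5509*l^4 - 0.0597999999999996*l^3 + 8.2519*l^2 + 0.8866*l - 7.688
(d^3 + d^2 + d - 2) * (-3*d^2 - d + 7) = -3*d^5 - 4*d^4 + 3*d^3 + 12*d^2 + 9*d - 14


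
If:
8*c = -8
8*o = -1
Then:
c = -1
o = -1/8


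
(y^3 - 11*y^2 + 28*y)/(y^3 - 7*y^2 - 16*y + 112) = y/(y + 4)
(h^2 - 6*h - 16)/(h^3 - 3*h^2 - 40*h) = (h + 2)/(h*(h + 5))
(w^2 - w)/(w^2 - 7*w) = (w - 1)/(w - 7)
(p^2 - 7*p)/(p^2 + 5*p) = (p - 7)/(p + 5)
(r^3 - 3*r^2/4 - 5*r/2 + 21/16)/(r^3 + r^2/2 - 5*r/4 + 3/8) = (4*r - 7)/(2*(2*r - 1))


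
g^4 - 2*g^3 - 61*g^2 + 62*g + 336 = (g - 8)*(g - 3)*(g + 2)*(g + 7)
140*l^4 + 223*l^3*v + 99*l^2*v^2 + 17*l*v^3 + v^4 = (l + v)*(4*l + v)*(5*l + v)*(7*l + v)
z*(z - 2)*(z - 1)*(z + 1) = z^4 - 2*z^3 - z^2 + 2*z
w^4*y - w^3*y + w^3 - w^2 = w^2*(w - 1)*(w*y + 1)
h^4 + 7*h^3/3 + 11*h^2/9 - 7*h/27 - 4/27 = (h - 1/3)*(h + 1/3)*(h + 1)*(h + 4/3)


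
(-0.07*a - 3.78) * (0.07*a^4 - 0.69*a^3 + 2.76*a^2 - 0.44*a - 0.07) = -0.0049*a^5 - 0.2163*a^4 + 2.415*a^3 - 10.402*a^2 + 1.6681*a + 0.2646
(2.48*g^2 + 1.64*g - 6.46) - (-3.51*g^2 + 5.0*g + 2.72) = 5.99*g^2 - 3.36*g - 9.18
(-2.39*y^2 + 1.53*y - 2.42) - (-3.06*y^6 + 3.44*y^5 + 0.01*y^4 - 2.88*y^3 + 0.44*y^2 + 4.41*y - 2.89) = 3.06*y^6 - 3.44*y^5 - 0.01*y^4 + 2.88*y^3 - 2.83*y^2 - 2.88*y + 0.47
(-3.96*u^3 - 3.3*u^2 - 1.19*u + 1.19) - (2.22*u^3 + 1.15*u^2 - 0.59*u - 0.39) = -6.18*u^3 - 4.45*u^2 - 0.6*u + 1.58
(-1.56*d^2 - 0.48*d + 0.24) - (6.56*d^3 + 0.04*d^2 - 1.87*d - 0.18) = -6.56*d^3 - 1.6*d^2 + 1.39*d + 0.42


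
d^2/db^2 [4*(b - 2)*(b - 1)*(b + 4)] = 24*b + 8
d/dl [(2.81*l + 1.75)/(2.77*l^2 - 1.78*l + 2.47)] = (-7.7837*l^2 - 9.695*l + 10.0557)/(7.6729*l^4 - 9.8612*l^3 + 16.8522*l^2 - 8.7932*l + 6.1009)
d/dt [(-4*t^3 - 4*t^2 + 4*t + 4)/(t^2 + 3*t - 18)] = 4*(-t^4 - 6*t^3 + 50*t^2 + 34*t - 21)/(t^4 + 6*t^3 - 27*t^2 - 108*t + 324)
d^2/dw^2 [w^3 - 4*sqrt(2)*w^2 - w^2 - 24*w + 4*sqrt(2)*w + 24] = 6*w - 8*sqrt(2) - 2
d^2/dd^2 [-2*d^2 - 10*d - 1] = -4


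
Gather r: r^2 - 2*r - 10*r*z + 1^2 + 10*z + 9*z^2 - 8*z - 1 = r^2 + r*(-10*z - 2) + 9*z^2 + 2*z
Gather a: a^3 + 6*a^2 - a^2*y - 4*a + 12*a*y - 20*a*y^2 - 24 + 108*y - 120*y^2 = a^3 + a^2*(6 - y) + a*(-20*y^2 + 12*y - 4) - 120*y^2 + 108*y - 24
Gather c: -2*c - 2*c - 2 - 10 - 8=-4*c - 20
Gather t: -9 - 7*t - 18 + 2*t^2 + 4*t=2*t^2 - 3*t - 27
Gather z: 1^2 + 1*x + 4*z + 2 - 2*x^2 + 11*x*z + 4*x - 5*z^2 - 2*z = -2*x^2 + 5*x - 5*z^2 + z*(11*x + 2) + 3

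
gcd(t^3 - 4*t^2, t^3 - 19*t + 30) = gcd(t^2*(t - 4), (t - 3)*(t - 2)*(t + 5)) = 1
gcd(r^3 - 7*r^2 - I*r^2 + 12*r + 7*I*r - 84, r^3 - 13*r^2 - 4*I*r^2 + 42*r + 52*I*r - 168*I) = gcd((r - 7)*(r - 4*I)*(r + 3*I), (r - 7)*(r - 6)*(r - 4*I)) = r^2 + r*(-7 - 4*I) + 28*I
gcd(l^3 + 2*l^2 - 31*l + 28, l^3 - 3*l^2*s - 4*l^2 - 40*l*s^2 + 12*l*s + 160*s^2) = l - 4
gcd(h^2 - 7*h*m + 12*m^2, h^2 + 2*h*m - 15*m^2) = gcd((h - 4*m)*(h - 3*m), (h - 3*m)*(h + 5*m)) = h - 3*m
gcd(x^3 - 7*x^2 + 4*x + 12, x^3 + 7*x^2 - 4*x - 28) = x - 2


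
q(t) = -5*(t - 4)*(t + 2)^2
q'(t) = -5*(t - 4)*(2*t + 4) - 5*(t + 2)^2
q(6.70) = -1021.82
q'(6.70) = -613.35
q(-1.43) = 8.82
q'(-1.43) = 29.33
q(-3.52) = 86.87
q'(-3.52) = -125.86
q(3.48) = 78.08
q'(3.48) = -121.66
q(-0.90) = 29.64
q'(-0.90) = 47.85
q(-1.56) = 5.38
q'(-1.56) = 23.50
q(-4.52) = 270.53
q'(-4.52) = -246.46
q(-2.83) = 23.53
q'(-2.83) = -60.13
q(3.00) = 125.00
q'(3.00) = -75.00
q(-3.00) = 35.00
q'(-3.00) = -75.00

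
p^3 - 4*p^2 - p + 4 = (p - 4)*(p - 1)*(p + 1)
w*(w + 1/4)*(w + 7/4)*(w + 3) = w^4 + 5*w^3 + 103*w^2/16 + 21*w/16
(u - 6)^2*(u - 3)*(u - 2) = u^4 - 17*u^3 + 102*u^2 - 252*u + 216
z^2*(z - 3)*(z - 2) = z^4 - 5*z^3 + 6*z^2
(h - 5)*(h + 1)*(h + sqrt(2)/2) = h^3 - 4*h^2 + sqrt(2)*h^2/2 - 5*h - 2*sqrt(2)*h - 5*sqrt(2)/2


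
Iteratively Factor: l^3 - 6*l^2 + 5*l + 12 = (l + 1)*(l^2 - 7*l + 12) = (l - 4)*(l + 1)*(l - 3)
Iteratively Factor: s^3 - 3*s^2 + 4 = (s - 2)*(s^2 - s - 2) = (s - 2)*(s + 1)*(s - 2)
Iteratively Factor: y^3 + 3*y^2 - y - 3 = (y - 1)*(y^2 + 4*y + 3) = (y - 1)*(y + 1)*(y + 3)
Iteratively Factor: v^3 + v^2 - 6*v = (v - 2)*(v^2 + 3*v) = (v - 2)*(v + 3)*(v)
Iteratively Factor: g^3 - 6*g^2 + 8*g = (g)*(g^2 - 6*g + 8) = g*(g - 4)*(g - 2)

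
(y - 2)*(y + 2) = y^2 - 4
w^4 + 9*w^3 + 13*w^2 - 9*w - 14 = (w - 1)*(w + 1)*(w + 2)*(w + 7)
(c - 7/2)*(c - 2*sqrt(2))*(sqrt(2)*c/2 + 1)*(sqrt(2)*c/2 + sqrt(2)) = c^4/2 - 3*c^3/4 - sqrt(2)*c^3/2 - 11*c^2/2 + 3*sqrt(2)*c^2/4 + 3*c + 7*sqrt(2)*c/2 + 14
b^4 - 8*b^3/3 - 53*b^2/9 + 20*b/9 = b*(b - 4)*(b - 1/3)*(b + 5/3)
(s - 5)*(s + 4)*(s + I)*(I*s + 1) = I*s^4 - I*s^3 - 19*I*s^2 - I*s - 20*I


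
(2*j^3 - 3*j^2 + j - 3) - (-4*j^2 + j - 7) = 2*j^3 + j^2 + 4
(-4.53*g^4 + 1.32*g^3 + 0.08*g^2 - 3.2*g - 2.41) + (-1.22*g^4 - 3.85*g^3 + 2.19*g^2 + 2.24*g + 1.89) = -5.75*g^4 - 2.53*g^3 + 2.27*g^2 - 0.96*g - 0.52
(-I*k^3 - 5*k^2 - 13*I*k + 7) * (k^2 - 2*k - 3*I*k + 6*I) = -I*k^5 - 8*k^4 + 2*I*k^4 + 16*k^3 + 2*I*k^3 - 32*k^2 - 4*I*k^2 + 64*k - 21*I*k + 42*I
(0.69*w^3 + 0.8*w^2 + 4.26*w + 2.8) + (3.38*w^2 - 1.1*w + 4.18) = 0.69*w^3 + 4.18*w^2 + 3.16*w + 6.98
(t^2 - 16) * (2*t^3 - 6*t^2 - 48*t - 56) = 2*t^5 - 6*t^4 - 80*t^3 + 40*t^2 + 768*t + 896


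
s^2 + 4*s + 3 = (s + 1)*(s + 3)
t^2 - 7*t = t*(t - 7)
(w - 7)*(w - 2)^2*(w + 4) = w^4 - 7*w^3 - 12*w^2 + 100*w - 112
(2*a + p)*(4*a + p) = 8*a^2 + 6*a*p + p^2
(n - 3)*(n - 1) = n^2 - 4*n + 3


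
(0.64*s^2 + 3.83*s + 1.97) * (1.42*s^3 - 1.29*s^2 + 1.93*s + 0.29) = 0.9088*s^5 + 4.613*s^4 - 0.908100000000001*s^3 + 5.0362*s^2 + 4.9128*s + 0.5713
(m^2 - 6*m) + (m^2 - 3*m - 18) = 2*m^2 - 9*m - 18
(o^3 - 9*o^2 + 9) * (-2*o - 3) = -2*o^4 + 15*o^3 + 27*o^2 - 18*o - 27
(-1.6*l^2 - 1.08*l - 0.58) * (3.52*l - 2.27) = -5.632*l^3 - 0.1696*l^2 + 0.41*l + 1.3166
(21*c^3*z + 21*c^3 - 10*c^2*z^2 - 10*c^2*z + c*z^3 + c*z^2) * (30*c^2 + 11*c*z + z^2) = 630*c^5*z + 630*c^5 - 69*c^4*z^2 - 69*c^4*z - 59*c^3*z^3 - 59*c^3*z^2 + c^2*z^4 + c^2*z^3 + c*z^5 + c*z^4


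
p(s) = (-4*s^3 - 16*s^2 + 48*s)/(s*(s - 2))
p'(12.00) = -4.00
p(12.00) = -72.00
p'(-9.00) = -4.00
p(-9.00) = 12.00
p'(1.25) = -4.00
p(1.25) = -29.00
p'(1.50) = -4.00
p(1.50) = -30.00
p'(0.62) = -4.00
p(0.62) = -26.48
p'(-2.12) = -4.00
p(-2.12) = -15.52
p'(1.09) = -4.00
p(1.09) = -28.36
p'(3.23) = -4.00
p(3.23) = -36.92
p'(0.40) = -4.00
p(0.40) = -25.60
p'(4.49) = -4.00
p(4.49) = -41.96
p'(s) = (-12*s^2 - 32*s + 48)/(s*(s - 2)) - (-4*s^3 - 16*s^2 + 48*s)/(s*(s - 2)^2) - (-4*s^3 - 16*s^2 + 48*s)/(s^2*(s - 2))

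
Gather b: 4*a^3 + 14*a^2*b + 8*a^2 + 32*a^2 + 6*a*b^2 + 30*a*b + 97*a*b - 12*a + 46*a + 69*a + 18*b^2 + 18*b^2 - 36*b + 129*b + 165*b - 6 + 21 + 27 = 4*a^3 + 40*a^2 + 103*a + b^2*(6*a + 36) + b*(14*a^2 + 127*a + 258) + 42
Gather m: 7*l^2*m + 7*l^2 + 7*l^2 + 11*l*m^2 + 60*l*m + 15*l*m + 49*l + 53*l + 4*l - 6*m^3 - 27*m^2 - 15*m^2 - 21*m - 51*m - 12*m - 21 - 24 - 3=14*l^2 + 106*l - 6*m^3 + m^2*(11*l - 42) + m*(7*l^2 + 75*l - 84) - 48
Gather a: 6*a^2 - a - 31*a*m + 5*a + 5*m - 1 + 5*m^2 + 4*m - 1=6*a^2 + a*(4 - 31*m) + 5*m^2 + 9*m - 2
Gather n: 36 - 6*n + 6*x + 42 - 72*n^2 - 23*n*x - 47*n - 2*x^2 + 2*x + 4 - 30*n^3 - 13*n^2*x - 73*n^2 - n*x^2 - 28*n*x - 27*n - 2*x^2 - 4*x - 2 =-30*n^3 + n^2*(-13*x - 145) + n*(-x^2 - 51*x - 80) - 4*x^2 + 4*x + 80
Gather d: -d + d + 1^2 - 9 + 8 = 0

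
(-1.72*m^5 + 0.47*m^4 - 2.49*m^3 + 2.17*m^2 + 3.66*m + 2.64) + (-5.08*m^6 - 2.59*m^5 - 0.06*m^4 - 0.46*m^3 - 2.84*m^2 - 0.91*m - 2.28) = -5.08*m^6 - 4.31*m^5 + 0.41*m^4 - 2.95*m^3 - 0.67*m^2 + 2.75*m + 0.36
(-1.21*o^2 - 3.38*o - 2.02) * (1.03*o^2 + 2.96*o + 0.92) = -1.2463*o^4 - 7.063*o^3 - 13.1986*o^2 - 9.0888*o - 1.8584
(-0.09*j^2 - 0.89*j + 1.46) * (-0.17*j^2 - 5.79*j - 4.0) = 0.0153*j^4 + 0.6724*j^3 + 5.2649*j^2 - 4.8934*j - 5.84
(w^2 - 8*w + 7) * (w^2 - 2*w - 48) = w^4 - 10*w^3 - 25*w^2 + 370*w - 336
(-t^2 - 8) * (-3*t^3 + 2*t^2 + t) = 3*t^5 - 2*t^4 + 23*t^3 - 16*t^2 - 8*t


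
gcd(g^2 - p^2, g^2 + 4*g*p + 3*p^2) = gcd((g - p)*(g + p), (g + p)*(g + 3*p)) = g + p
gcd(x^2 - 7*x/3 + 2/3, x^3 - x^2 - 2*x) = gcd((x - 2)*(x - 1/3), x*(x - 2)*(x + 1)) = x - 2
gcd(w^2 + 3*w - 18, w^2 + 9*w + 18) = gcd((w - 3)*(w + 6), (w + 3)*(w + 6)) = w + 6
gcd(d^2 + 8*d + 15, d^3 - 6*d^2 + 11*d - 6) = 1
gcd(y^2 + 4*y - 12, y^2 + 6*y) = y + 6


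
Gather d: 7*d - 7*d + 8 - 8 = 0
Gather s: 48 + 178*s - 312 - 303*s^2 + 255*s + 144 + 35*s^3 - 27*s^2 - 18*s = 35*s^3 - 330*s^2 + 415*s - 120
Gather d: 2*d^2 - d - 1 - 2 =2*d^2 - d - 3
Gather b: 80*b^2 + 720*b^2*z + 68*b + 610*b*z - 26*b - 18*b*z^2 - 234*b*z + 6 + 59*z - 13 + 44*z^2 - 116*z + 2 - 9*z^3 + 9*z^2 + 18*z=b^2*(720*z + 80) + b*(-18*z^2 + 376*z + 42) - 9*z^3 + 53*z^2 - 39*z - 5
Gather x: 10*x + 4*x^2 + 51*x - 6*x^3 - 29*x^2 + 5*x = -6*x^3 - 25*x^2 + 66*x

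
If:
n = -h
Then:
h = -n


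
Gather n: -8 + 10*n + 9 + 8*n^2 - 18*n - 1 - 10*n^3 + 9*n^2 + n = -10*n^3 + 17*n^2 - 7*n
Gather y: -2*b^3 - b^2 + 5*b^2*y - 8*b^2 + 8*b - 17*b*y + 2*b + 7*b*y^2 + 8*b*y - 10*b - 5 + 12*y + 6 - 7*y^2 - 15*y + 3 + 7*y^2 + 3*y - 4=-2*b^3 - 9*b^2 + 7*b*y^2 + y*(5*b^2 - 9*b)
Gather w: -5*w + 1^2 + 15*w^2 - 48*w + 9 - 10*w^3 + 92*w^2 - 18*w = -10*w^3 + 107*w^2 - 71*w + 10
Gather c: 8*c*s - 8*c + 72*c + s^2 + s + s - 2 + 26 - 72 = c*(8*s + 64) + s^2 + 2*s - 48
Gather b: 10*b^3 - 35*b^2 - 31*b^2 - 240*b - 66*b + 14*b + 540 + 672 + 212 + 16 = 10*b^3 - 66*b^2 - 292*b + 1440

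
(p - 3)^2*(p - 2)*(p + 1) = p^4 - 7*p^3 + 13*p^2 + 3*p - 18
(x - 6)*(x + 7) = x^2 + x - 42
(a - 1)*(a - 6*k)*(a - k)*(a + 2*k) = a^4 - 5*a^3*k - a^3 - 8*a^2*k^2 + 5*a^2*k + 12*a*k^3 + 8*a*k^2 - 12*k^3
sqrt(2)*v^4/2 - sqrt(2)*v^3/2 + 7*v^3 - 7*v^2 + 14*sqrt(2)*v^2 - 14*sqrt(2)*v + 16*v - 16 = (v - 1)*(v + 2*sqrt(2))*(v + 4*sqrt(2))*(sqrt(2)*v/2 + 1)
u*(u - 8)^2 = u^3 - 16*u^2 + 64*u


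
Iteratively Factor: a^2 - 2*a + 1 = (a - 1)*(a - 1)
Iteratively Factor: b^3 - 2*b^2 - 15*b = (b + 3)*(b^2 - 5*b) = b*(b + 3)*(b - 5)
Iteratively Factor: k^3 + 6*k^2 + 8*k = (k)*(k^2 + 6*k + 8) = k*(k + 4)*(k + 2)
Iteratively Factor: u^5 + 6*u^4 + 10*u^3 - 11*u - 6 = (u + 3)*(u^4 + 3*u^3 + u^2 - 3*u - 2) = (u + 1)*(u + 3)*(u^3 + 2*u^2 - u - 2) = (u - 1)*(u + 1)*(u + 3)*(u^2 + 3*u + 2) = (u - 1)*(u + 1)^2*(u + 3)*(u + 2)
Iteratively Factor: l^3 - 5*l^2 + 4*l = (l - 4)*(l^2 - l) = l*(l - 4)*(l - 1)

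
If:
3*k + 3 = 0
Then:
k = -1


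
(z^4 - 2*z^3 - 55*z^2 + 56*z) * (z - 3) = z^5 - 5*z^4 - 49*z^3 + 221*z^2 - 168*z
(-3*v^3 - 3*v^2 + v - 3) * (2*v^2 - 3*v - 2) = -6*v^5 + 3*v^4 + 17*v^3 - 3*v^2 + 7*v + 6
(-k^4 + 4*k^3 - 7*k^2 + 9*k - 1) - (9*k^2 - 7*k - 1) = -k^4 + 4*k^3 - 16*k^2 + 16*k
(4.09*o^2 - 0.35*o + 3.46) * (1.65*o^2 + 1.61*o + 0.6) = 6.7485*o^4 + 6.0074*o^3 + 7.5995*o^2 + 5.3606*o + 2.076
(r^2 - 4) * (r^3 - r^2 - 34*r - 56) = r^5 - r^4 - 38*r^3 - 52*r^2 + 136*r + 224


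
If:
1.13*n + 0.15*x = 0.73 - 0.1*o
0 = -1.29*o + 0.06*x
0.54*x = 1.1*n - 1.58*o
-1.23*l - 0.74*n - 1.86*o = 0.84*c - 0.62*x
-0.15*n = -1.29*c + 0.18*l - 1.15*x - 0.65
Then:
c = -1.15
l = 0.88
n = 0.52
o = 0.04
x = 0.93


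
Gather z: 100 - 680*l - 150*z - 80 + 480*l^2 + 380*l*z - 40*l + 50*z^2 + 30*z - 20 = 480*l^2 - 720*l + 50*z^2 + z*(380*l - 120)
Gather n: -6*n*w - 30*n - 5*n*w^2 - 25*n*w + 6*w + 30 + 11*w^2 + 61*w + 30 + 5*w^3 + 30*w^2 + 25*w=n*(-5*w^2 - 31*w - 30) + 5*w^3 + 41*w^2 + 92*w + 60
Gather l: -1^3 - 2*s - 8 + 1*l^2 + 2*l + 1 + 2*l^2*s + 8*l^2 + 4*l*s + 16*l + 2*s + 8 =l^2*(2*s + 9) + l*(4*s + 18)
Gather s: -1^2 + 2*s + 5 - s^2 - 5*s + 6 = -s^2 - 3*s + 10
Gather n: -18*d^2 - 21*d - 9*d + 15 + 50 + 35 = -18*d^2 - 30*d + 100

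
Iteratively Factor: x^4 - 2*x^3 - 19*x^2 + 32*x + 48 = (x - 3)*(x^3 + x^2 - 16*x - 16) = (x - 3)*(x + 1)*(x^2 - 16) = (x - 4)*(x - 3)*(x + 1)*(x + 4)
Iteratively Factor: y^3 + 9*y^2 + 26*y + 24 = (y + 3)*(y^2 + 6*y + 8) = (y + 2)*(y + 3)*(y + 4)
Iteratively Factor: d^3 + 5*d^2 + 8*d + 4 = (d + 1)*(d^2 + 4*d + 4) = (d + 1)*(d + 2)*(d + 2)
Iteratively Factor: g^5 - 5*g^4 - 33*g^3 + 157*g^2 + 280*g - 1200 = (g - 5)*(g^4 - 33*g^2 - 8*g + 240) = (g - 5)*(g + 4)*(g^3 - 4*g^2 - 17*g + 60) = (g - 5)^2*(g + 4)*(g^2 + g - 12) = (g - 5)^2*(g + 4)^2*(g - 3)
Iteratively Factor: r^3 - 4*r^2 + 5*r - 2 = (r - 2)*(r^2 - 2*r + 1) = (r - 2)*(r - 1)*(r - 1)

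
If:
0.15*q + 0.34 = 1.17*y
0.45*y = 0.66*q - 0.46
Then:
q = 0.98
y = 0.42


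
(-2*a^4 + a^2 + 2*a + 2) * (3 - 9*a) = 18*a^5 - 6*a^4 - 9*a^3 - 15*a^2 - 12*a + 6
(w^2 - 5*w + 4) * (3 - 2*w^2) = -2*w^4 + 10*w^3 - 5*w^2 - 15*w + 12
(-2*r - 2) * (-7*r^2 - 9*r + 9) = 14*r^3 + 32*r^2 - 18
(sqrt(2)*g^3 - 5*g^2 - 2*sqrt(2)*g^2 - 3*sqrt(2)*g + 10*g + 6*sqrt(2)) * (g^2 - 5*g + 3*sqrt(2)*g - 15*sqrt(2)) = sqrt(2)*g^5 - 7*sqrt(2)*g^4 + g^4 - 8*sqrt(2)*g^3 - 7*g^3 - 8*g^2 + 126*sqrt(2)*g^2 - 180*sqrt(2)*g + 126*g - 180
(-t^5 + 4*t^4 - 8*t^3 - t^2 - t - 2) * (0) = 0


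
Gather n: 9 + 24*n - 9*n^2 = -9*n^2 + 24*n + 9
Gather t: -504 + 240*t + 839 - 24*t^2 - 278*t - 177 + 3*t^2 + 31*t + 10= -21*t^2 - 7*t + 168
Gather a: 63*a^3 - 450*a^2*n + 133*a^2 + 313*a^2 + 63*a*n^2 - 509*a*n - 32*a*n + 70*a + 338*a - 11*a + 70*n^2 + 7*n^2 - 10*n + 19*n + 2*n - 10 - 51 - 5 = 63*a^3 + a^2*(446 - 450*n) + a*(63*n^2 - 541*n + 397) + 77*n^2 + 11*n - 66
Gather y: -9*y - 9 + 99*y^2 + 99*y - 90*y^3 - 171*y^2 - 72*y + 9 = -90*y^3 - 72*y^2 + 18*y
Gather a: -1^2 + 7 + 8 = 14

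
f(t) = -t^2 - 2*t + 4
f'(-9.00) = 16.00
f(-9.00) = -59.00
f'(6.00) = -14.00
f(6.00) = -44.00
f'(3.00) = -8.00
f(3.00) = -11.00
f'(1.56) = -5.12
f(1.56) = -1.55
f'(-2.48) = 2.96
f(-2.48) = 2.81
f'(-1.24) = 0.48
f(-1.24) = 4.94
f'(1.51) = -5.02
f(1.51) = -1.30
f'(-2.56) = 3.12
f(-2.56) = 2.57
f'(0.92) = -3.84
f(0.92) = 1.31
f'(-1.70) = 1.40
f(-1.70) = 4.51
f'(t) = -2*t - 2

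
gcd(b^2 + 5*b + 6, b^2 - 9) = b + 3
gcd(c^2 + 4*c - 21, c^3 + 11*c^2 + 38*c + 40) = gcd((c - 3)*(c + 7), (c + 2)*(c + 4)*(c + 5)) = 1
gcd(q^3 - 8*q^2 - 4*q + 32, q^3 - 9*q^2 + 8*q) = q - 8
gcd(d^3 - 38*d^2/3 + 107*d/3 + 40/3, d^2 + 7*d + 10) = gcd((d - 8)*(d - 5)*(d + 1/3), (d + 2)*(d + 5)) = 1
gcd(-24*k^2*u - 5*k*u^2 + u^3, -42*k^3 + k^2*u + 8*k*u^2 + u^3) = 3*k + u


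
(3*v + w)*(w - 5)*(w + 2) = 3*v*w^2 - 9*v*w - 30*v + w^3 - 3*w^2 - 10*w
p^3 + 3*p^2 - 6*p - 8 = (p - 2)*(p + 1)*(p + 4)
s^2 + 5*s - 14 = (s - 2)*(s + 7)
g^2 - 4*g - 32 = (g - 8)*(g + 4)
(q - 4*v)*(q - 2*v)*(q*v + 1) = q^3*v - 6*q^2*v^2 + q^2 + 8*q*v^3 - 6*q*v + 8*v^2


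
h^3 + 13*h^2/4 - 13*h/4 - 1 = (h - 1)*(h + 1/4)*(h + 4)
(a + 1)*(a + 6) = a^2 + 7*a + 6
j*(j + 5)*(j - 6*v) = j^3 - 6*j^2*v + 5*j^2 - 30*j*v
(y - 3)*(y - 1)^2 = y^3 - 5*y^2 + 7*y - 3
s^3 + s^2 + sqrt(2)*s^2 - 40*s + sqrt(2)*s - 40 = (s + 1)*(s - 4*sqrt(2))*(s + 5*sqrt(2))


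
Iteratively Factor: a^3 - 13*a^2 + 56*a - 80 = (a - 4)*(a^2 - 9*a + 20) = (a - 5)*(a - 4)*(a - 4)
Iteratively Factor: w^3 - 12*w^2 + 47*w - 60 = (w - 4)*(w^2 - 8*w + 15) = (w - 5)*(w - 4)*(w - 3)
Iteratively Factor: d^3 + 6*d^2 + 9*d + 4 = (d + 1)*(d^2 + 5*d + 4) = (d + 1)^2*(d + 4)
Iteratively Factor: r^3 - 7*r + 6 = (r - 2)*(r^2 + 2*r - 3) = (r - 2)*(r - 1)*(r + 3)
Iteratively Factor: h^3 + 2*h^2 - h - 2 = (h + 1)*(h^2 + h - 2) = (h - 1)*(h + 1)*(h + 2)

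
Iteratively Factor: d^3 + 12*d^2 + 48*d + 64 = (d + 4)*(d^2 + 8*d + 16) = (d + 4)^2*(d + 4)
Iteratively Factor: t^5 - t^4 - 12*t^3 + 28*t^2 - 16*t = (t - 2)*(t^4 + t^3 - 10*t^2 + 8*t) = (t - 2)*(t - 1)*(t^3 + 2*t^2 - 8*t) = (t - 2)*(t - 1)*(t + 4)*(t^2 - 2*t) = (t - 2)^2*(t - 1)*(t + 4)*(t)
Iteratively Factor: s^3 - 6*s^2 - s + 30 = (s - 5)*(s^2 - s - 6) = (s - 5)*(s - 3)*(s + 2)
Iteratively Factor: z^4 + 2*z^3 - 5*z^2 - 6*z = (z + 1)*(z^3 + z^2 - 6*z) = (z + 1)*(z + 3)*(z^2 - 2*z) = z*(z + 1)*(z + 3)*(z - 2)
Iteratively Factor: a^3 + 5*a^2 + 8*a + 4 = (a + 2)*(a^2 + 3*a + 2) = (a + 2)^2*(a + 1)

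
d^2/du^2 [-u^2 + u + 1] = -2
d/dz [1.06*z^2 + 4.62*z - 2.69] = 2.12*z + 4.62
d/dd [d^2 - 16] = 2*d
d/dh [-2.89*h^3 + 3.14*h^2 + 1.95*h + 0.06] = -8.67*h^2 + 6.28*h + 1.95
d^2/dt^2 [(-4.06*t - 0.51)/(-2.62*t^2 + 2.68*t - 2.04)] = ((19.0892 - 63.8232*t)*(2.62*t^2 - 2.68*t + 2.04) + (4.06*t + 0.51)*(5.24*t - 2.68)*(10.48*t - 5.36))/(2.62*t^2 - 2.68*t + 2.04)^3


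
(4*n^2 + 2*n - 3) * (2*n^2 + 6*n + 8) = 8*n^4 + 28*n^3 + 38*n^2 - 2*n - 24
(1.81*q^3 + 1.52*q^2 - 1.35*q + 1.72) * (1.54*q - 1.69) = 2.7874*q^4 - 0.7181*q^3 - 4.6478*q^2 + 4.9303*q - 2.9068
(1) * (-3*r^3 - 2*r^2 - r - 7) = -3*r^3 - 2*r^2 - r - 7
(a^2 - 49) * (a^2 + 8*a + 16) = a^4 + 8*a^3 - 33*a^2 - 392*a - 784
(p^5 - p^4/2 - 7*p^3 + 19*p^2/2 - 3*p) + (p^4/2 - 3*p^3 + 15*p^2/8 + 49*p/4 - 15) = p^5 - 10*p^3 + 91*p^2/8 + 37*p/4 - 15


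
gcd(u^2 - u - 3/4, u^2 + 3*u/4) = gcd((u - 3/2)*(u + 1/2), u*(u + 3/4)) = 1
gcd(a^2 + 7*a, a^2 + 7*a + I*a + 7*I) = a + 7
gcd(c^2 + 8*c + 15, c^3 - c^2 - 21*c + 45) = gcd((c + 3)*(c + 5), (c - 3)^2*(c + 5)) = c + 5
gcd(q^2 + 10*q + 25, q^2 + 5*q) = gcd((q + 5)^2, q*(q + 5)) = q + 5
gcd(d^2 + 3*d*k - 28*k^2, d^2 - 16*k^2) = d - 4*k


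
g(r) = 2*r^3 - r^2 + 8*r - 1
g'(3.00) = 56.00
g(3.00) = 68.00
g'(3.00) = 56.00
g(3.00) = 68.00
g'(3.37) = 69.40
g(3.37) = 91.15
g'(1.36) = 16.38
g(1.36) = 13.06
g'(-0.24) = 8.83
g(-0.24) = -3.01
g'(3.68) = 81.89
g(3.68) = 114.57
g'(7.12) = 297.93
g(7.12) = 727.15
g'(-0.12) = 8.33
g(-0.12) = -1.98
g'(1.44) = 17.56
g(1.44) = 14.42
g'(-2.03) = 36.79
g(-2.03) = -38.09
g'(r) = 6*r^2 - 2*r + 8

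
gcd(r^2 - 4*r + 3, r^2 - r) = r - 1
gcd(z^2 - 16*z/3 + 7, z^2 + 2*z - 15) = z - 3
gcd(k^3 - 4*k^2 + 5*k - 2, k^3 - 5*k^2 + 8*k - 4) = k^2 - 3*k + 2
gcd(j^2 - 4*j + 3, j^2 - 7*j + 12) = j - 3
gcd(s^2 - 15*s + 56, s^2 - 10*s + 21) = s - 7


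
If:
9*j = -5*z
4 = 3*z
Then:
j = -20/27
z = 4/3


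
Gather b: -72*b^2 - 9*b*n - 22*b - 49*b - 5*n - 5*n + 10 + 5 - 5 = -72*b^2 + b*(-9*n - 71) - 10*n + 10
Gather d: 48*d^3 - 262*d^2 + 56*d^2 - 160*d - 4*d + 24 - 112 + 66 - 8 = 48*d^3 - 206*d^2 - 164*d - 30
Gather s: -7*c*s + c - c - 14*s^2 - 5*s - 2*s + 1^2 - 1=-14*s^2 + s*(-7*c - 7)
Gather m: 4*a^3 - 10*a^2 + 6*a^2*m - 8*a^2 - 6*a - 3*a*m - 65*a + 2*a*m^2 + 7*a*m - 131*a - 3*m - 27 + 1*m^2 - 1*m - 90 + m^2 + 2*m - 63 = 4*a^3 - 18*a^2 - 202*a + m^2*(2*a + 2) + m*(6*a^2 + 4*a - 2) - 180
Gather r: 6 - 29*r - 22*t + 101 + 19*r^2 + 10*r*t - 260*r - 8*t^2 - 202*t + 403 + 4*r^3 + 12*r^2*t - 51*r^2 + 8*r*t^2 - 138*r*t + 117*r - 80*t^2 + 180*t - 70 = 4*r^3 + r^2*(12*t - 32) + r*(8*t^2 - 128*t - 172) - 88*t^2 - 44*t + 440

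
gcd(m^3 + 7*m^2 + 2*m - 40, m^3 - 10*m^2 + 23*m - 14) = m - 2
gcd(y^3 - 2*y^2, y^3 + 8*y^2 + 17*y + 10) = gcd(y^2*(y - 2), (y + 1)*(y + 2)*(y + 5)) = 1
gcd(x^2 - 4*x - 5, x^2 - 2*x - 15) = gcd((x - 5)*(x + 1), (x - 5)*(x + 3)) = x - 5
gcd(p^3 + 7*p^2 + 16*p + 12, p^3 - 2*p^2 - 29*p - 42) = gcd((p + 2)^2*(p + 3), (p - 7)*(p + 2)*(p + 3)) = p^2 + 5*p + 6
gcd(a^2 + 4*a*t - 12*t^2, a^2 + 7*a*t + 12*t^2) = 1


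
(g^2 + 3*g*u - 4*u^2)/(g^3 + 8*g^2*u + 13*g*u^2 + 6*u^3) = (g^2 + 3*g*u - 4*u^2)/(g^3 + 8*g^2*u + 13*g*u^2 + 6*u^3)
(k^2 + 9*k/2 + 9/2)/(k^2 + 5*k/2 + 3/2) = (k + 3)/(k + 1)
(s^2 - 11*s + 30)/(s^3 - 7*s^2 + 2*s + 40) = (s - 6)/(s^2 - 2*s - 8)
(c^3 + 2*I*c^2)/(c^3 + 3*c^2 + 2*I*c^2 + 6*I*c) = c/(c + 3)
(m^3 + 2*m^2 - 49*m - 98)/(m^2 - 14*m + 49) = (m^2 + 9*m + 14)/(m - 7)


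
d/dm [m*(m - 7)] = 2*m - 7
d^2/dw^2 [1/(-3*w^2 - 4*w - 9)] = 2*(9*w^2 + 12*w - 4*(3*w + 2)^2 + 27)/(3*w^2 + 4*w + 9)^3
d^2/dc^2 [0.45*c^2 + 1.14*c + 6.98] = 0.900000000000000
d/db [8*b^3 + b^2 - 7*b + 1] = 24*b^2 + 2*b - 7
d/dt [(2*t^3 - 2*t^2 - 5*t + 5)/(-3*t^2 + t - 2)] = (-6*t^4 + 4*t^3 - 29*t^2 + 38*t + 5)/(9*t^4 - 6*t^3 + 13*t^2 - 4*t + 4)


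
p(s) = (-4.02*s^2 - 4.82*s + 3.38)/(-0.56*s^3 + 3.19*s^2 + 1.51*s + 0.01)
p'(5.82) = -78.51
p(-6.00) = -0.50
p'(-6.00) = -0.02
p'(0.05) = -710.35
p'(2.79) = -0.71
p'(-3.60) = 0.04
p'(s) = (-8.04*s - 4.82)/(-0.56*s^3 + 3.19*s^2 + 1.51*s + 0.01) + (-4.02*s^2 - 4.82*s + 3.38)*(1.68*s^2 - 6.38*s - 1.51)/(-0.56*s^3 + 3.19*s^2 + 1.51*s + 0.01)^2 = (-2.2512*s^4 - 5.3984*s^3 + 14.984*s^2 - 21.6448*s - 5.152)/(0.3136*s^6 - 3.5728*s^5 + 8.4849*s^4 + 9.6226*s^3 + 2.3439*s^2 + 0.0302*s + 0.0001)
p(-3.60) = -0.51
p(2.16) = -2.06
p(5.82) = -24.92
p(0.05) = 33.50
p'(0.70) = -2.58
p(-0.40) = -97.67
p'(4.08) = -1.85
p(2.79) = -2.45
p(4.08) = -3.92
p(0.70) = -0.81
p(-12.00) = -0.37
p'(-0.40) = 2714.24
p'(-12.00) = -0.02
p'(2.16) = -0.55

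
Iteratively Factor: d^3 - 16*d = (d)*(d^2 - 16) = d*(d - 4)*(d + 4)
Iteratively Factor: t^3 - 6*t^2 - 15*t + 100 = (t + 4)*(t^2 - 10*t + 25) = (t - 5)*(t + 4)*(t - 5)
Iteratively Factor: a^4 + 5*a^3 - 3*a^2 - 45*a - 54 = (a - 3)*(a^3 + 8*a^2 + 21*a + 18) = (a - 3)*(a + 3)*(a^2 + 5*a + 6) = (a - 3)*(a + 2)*(a + 3)*(a + 3)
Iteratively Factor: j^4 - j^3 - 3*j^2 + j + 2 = (j + 1)*(j^3 - 2*j^2 - j + 2) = (j + 1)^2*(j^2 - 3*j + 2) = (j - 1)*(j + 1)^2*(j - 2)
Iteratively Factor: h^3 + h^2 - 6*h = (h)*(h^2 + h - 6) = h*(h + 3)*(h - 2)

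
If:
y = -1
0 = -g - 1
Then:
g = -1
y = -1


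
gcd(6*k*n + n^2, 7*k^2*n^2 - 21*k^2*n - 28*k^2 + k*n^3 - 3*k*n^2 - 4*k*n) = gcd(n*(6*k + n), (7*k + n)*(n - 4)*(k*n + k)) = 1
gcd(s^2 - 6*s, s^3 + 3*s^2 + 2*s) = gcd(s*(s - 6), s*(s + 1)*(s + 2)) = s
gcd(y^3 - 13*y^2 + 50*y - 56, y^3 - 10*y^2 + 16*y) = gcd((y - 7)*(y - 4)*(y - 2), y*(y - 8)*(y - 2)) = y - 2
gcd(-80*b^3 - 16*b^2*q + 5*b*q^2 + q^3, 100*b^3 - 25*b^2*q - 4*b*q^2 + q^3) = -20*b^2 + b*q + q^2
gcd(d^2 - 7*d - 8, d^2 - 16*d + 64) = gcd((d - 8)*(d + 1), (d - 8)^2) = d - 8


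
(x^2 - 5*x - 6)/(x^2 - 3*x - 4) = (x - 6)/(x - 4)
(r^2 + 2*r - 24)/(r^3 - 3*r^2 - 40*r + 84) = (r - 4)/(r^2 - 9*r + 14)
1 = 1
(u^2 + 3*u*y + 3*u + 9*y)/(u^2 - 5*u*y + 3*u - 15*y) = (-u - 3*y)/(-u + 5*y)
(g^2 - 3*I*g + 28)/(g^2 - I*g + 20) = (g - 7*I)/(g - 5*I)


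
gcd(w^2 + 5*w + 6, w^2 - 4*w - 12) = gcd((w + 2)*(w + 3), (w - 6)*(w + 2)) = w + 2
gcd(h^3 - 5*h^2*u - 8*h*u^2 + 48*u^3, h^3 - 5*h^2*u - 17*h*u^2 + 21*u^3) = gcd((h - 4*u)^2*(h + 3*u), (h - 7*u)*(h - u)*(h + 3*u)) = h + 3*u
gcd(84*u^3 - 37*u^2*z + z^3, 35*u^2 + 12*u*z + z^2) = 7*u + z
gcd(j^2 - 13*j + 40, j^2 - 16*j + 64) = j - 8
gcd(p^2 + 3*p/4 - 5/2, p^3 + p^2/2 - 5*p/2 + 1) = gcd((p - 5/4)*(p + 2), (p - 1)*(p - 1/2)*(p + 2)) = p + 2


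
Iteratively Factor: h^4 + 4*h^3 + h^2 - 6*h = (h)*(h^3 + 4*h^2 + h - 6) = h*(h + 2)*(h^2 + 2*h - 3) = h*(h - 1)*(h + 2)*(h + 3)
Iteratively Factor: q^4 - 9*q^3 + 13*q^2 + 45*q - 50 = (q - 5)*(q^3 - 4*q^2 - 7*q + 10) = (q - 5)*(q + 2)*(q^2 - 6*q + 5) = (q - 5)*(q - 1)*(q + 2)*(q - 5)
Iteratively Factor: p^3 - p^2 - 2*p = (p)*(p^2 - p - 2) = p*(p + 1)*(p - 2)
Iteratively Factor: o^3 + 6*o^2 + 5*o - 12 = (o + 4)*(o^2 + 2*o - 3) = (o + 3)*(o + 4)*(o - 1)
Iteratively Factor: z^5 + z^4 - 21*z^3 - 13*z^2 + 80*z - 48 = (z - 4)*(z^4 + 5*z^3 - z^2 - 17*z + 12) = (z - 4)*(z + 3)*(z^3 + 2*z^2 - 7*z + 4) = (z - 4)*(z - 1)*(z + 3)*(z^2 + 3*z - 4) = (z - 4)*(z - 1)^2*(z + 3)*(z + 4)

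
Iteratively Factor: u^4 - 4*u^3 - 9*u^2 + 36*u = (u + 3)*(u^3 - 7*u^2 + 12*u) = (u - 3)*(u + 3)*(u^2 - 4*u) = (u - 4)*(u - 3)*(u + 3)*(u)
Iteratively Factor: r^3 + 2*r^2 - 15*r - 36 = (r + 3)*(r^2 - r - 12) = (r + 3)^2*(r - 4)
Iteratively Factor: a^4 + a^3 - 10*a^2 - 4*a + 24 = (a + 2)*(a^3 - a^2 - 8*a + 12) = (a - 2)*(a + 2)*(a^2 + a - 6) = (a - 2)*(a + 2)*(a + 3)*(a - 2)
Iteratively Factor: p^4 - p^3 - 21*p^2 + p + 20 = (p + 4)*(p^3 - 5*p^2 - p + 5) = (p - 5)*(p + 4)*(p^2 - 1) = (p - 5)*(p + 1)*(p + 4)*(p - 1)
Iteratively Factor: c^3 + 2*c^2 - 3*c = (c)*(c^2 + 2*c - 3) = c*(c - 1)*(c + 3)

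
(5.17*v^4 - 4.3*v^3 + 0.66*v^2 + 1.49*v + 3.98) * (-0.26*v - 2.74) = -1.3442*v^5 - 13.0478*v^4 + 11.6104*v^3 - 2.1958*v^2 - 5.1174*v - 10.9052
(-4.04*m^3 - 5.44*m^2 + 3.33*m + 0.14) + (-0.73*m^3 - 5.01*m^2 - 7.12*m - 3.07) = -4.77*m^3 - 10.45*m^2 - 3.79*m - 2.93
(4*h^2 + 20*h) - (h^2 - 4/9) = 3*h^2 + 20*h + 4/9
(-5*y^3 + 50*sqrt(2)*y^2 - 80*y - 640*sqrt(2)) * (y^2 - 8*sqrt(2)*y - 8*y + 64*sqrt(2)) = -5*y^5 + 40*y^4 + 90*sqrt(2)*y^4 - 720*sqrt(2)*y^3 - 880*y^3 + 7040*y^2 + 10240*y - 81920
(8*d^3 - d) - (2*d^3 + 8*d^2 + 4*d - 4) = 6*d^3 - 8*d^2 - 5*d + 4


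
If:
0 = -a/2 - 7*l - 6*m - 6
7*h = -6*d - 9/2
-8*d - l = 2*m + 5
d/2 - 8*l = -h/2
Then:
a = -10736*m/897 - 10190/897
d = -224*m/897 - 1111/1794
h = 64*m/299 - 67/598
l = -2*m/897 - 41/897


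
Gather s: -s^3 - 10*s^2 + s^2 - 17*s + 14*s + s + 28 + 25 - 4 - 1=-s^3 - 9*s^2 - 2*s + 48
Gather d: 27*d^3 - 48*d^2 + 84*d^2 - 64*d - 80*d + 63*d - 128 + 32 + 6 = 27*d^3 + 36*d^2 - 81*d - 90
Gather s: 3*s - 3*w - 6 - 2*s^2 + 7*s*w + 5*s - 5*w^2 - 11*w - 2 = -2*s^2 + s*(7*w + 8) - 5*w^2 - 14*w - 8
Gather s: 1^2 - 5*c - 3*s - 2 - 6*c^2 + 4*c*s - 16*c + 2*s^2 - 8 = -6*c^2 - 21*c + 2*s^2 + s*(4*c - 3) - 9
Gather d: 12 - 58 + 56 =10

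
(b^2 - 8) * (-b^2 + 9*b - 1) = -b^4 + 9*b^3 + 7*b^2 - 72*b + 8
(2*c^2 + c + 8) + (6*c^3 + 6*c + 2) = 6*c^3 + 2*c^2 + 7*c + 10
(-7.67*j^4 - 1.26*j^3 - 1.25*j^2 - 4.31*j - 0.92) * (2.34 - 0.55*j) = 4.2185*j^5 - 17.2548*j^4 - 2.2609*j^3 - 0.5545*j^2 - 9.5794*j - 2.1528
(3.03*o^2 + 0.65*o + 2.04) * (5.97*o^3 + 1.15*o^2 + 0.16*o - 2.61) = 18.0891*o^5 + 7.365*o^4 + 13.4111*o^3 - 5.4583*o^2 - 1.3701*o - 5.3244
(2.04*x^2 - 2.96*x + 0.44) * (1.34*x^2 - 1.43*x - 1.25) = 2.7336*x^4 - 6.8836*x^3 + 2.2724*x^2 + 3.0708*x - 0.55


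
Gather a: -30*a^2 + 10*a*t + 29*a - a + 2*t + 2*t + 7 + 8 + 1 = -30*a^2 + a*(10*t + 28) + 4*t + 16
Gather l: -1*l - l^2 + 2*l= -l^2 + l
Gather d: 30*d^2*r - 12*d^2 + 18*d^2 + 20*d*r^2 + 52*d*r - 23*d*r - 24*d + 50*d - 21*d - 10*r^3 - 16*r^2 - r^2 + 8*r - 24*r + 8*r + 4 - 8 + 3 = d^2*(30*r + 6) + d*(20*r^2 + 29*r + 5) - 10*r^3 - 17*r^2 - 8*r - 1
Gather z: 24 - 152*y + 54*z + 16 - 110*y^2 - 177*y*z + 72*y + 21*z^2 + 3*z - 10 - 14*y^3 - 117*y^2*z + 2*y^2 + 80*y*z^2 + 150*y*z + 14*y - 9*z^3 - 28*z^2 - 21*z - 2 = -14*y^3 - 108*y^2 - 66*y - 9*z^3 + z^2*(80*y - 7) + z*(-117*y^2 - 27*y + 36) + 28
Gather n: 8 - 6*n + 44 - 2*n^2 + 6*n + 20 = 72 - 2*n^2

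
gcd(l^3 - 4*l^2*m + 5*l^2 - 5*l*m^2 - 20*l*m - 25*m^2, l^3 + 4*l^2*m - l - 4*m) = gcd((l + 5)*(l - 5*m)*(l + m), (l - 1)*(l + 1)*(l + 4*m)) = 1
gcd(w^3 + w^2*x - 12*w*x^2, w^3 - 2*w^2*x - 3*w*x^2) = -w^2 + 3*w*x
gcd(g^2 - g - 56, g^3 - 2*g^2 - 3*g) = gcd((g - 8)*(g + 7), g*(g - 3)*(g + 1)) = 1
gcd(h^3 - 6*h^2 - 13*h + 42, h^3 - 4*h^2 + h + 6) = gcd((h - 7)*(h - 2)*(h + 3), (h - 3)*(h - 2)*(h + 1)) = h - 2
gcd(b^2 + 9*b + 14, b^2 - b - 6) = b + 2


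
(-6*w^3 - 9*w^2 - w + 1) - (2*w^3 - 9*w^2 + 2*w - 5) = -8*w^3 - 3*w + 6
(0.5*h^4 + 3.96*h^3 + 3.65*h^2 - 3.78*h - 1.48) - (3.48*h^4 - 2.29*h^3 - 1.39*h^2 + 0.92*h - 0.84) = -2.98*h^4 + 6.25*h^3 + 5.04*h^2 - 4.7*h - 0.64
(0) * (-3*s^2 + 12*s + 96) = 0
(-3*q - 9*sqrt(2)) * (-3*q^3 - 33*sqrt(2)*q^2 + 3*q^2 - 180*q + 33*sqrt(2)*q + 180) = 9*q^4 - 9*q^3 + 126*sqrt(2)*q^3 - 126*sqrt(2)*q^2 + 1134*q^2 - 1134*q + 1620*sqrt(2)*q - 1620*sqrt(2)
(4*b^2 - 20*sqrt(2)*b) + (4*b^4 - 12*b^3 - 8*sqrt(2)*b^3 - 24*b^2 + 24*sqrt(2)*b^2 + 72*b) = 4*b^4 - 12*b^3 - 8*sqrt(2)*b^3 - 20*b^2 + 24*sqrt(2)*b^2 - 20*sqrt(2)*b + 72*b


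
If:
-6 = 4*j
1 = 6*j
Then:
No Solution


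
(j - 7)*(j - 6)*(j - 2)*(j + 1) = j^4 - 14*j^3 + 53*j^2 - 16*j - 84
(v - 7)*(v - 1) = v^2 - 8*v + 7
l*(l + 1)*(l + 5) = l^3 + 6*l^2 + 5*l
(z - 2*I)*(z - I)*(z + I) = z^3 - 2*I*z^2 + z - 2*I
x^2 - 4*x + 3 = (x - 3)*(x - 1)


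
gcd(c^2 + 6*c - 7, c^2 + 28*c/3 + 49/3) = c + 7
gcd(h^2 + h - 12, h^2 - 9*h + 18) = h - 3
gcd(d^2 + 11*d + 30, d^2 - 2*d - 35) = d + 5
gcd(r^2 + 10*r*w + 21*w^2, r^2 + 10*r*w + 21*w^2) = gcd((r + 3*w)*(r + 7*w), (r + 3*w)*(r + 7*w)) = r^2 + 10*r*w + 21*w^2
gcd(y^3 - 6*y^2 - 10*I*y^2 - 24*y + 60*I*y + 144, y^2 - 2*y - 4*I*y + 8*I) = y - 4*I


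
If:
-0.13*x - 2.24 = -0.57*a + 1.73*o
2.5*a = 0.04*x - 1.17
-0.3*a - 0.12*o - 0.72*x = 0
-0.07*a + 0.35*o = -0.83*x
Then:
No Solution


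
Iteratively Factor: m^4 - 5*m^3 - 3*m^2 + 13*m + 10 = (m + 1)*(m^3 - 6*m^2 + 3*m + 10) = (m - 2)*(m + 1)*(m^2 - 4*m - 5) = (m - 5)*(m - 2)*(m + 1)*(m + 1)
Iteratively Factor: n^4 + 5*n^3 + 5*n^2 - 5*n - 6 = (n + 3)*(n^3 + 2*n^2 - n - 2) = (n + 1)*(n + 3)*(n^2 + n - 2) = (n - 1)*(n + 1)*(n + 3)*(n + 2)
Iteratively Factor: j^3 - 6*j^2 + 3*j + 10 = (j - 5)*(j^2 - j - 2) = (j - 5)*(j + 1)*(j - 2)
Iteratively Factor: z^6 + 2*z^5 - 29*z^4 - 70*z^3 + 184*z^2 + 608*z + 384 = (z + 2)*(z^5 - 29*z^3 - 12*z^2 + 208*z + 192) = (z + 2)*(z + 4)*(z^4 - 4*z^3 - 13*z^2 + 40*z + 48) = (z - 4)*(z + 2)*(z + 4)*(z^3 - 13*z - 12) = (z - 4)*(z + 2)*(z + 3)*(z + 4)*(z^2 - 3*z - 4) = (z - 4)^2*(z + 2)*(z + 3)*(z + 4)*(z + 1)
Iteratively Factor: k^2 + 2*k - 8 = (k + 4)*(k - 2)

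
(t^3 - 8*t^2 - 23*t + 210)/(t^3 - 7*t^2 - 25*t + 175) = (t - 6)/(t - 5)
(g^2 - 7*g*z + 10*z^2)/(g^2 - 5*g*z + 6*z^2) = (-g + 5*z)/(-g + 3*z)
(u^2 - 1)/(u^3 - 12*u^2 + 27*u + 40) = (u - 1)/(u^2 - 13*u + 40)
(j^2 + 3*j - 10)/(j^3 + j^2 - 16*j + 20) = 1/(j - 2)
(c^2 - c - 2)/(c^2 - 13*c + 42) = (c^2 - c - 2)/(c^2 - 13*c + 42)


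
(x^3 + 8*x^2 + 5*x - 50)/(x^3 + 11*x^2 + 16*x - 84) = (x^2 + 10*x + 25)/(x^2 + 13*x + 42)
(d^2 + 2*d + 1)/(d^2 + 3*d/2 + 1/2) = 2*(d + 1)/(2*d + 1)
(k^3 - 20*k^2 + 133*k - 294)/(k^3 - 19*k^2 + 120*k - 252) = (k - 7)/(k - 6)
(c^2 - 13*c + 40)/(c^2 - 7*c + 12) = (c^2 - 13*c + 40)/(c^2 - 7*c + 12)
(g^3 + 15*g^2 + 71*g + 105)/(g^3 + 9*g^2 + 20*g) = (g^2 + 10*g + 21)/(g*(g + 4))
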